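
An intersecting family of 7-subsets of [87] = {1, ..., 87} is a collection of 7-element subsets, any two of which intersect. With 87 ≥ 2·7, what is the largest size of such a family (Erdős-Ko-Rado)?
max |F| = C(86, 6) = 470155077

The Erdős-Ko-Rado theorem states: for n ≥ 2k, an intersecting family of k-subsets of an n-element set has size at most C(n − 1, k − 1), with equality for 'star' families {A ⊆ [n] : |A| = k, i ∈ A} (fix an element i). For n = 87, k = 7: C(86, 6) = 470155077.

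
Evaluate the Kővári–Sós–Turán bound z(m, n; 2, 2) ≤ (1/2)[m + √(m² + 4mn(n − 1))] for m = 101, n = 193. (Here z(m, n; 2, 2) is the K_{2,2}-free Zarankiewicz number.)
z(101, 193; 2, 2) ≤ (1/2)[101 + √(101² + 4·101·193·192)] = (1/2)[101 + √14980825] = 1985.7535

Kővári–Sós–Turán: let r_1, ..., r_101 be the row sums and z = Σ r_i the total number of 1s. Each pair of columns can share at most one row with both entries 1 (else a 2×2 all-ones block appears), so Σ_i C(r_i, 2) ≤ C(193, 2) = 18528. By convexity Σ_i C(r_i, 2) ≥ 101·C(z/101, 2) = z(z − 101)/(2·101), giving z² − 101z − 101·193·192 ≤ 0 and hence z ≤ (1/2)[101 + √(10201 + 4·3742656)] = (1/2)[101 + √14980825] ≈ (1/2)(101 + 3870.5071) = 1985.7535.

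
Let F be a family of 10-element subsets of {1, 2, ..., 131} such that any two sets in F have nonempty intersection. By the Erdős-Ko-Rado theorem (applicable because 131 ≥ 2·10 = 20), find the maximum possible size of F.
max |F| = C(130, 9) = 22016633132000

The Erdős-Ko-Rado theorem states: for n ≥ 2k, an intersecting family of k-subsets of an n-element set has size at most C(n − 1, k − 1), with equality for 'star' families {A ⊆ [n] : |A| = k, i ∈ A} (fix an element i). For n = 131, k = 10: C(130, 9) = 22016633132000.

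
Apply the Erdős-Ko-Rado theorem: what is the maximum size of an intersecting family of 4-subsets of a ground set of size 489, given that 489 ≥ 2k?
max |F| = C(488, 3) = 19250136

Erdős-Ko-Rado (1961): when n ≥ 2k, max |F| = C(n−1, k−1). The bound is attained by the star {A : i ∈ A} for any fixed i ∈ [n]. Here C(489−1, 4−1) = C(488, 3) = 19250136.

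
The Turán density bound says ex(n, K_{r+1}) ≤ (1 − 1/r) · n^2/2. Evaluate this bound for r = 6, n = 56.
Turán density bound = (5/6) · 56^2/2 = 3920/3 ≈ 1306.6667

Turán's theorem: ex(n, K_{r+1}) is achieved by the complete r-partite Turán graph T(n, r) with parts as balanced as possible, and is at most (1 − 1/r) · n^2/2. For r = 6, n = 56: the density bound is (5/6) · 3136/2 = 3920/3 ≈ 1306.6667. The integer-valued extremum is e(T(56, 6)) = 1306, which is strictly less than the density bound 3920/3 since 6 ∤ 56 (the parts of T(56, 6) cannot all be equal).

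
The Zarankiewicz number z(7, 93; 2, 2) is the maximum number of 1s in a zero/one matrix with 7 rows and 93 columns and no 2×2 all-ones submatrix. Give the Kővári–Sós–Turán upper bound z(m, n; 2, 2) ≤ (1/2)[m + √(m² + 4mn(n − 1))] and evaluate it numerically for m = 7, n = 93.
z(7, 93; 2, 2) ≤ (1/2)[7 + √(7² + 4·7·93·92)] = (1/2)[7 + √239617] = 248.2534

Kővári–Sós–Turán: let r_1, ..., r_7 be the row sums and z = Σ r_i the total number of 1s. Each pair of columns can share at most one row with both entries 1 (else a 2×2 all-ones block appears), so Σ_i C(r_i, 2) ≤ C(93, 2) = 4278. By convexity Σ_i C(r_i, 2) ≥ 7·C(z/7, 2) = z(z − 7)/(2·7), giving z² − 7z − 7·93·92 ≤ 0 and hence z ≤ (1/2)[7 + √(49 + 4·59892)] = (1/2)[7 + √239617] ≈ (1/2)(7 + 489.5069) = 248.2534.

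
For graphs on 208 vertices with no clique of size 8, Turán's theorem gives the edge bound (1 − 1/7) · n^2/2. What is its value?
Turán density bound = (6/7) · 208^2/2 = 129792/7 ≈ 18541.7143

Turán's theorem: ex(n, K_{r+1}) is achieved by the complete r-partite Turán graph T(n, r) with parts as balanced as possible, and is at most (1 − 1/r) · n^2/2. For r = 7, n = 208: the density bound is (6/7) · 43264/2 = 129792/7 ≈ 18541.7143. The integer-valued extremum is e(T(208, 7)) = 18541, which is strictly less than the density bound 129792/7 since 7 ∤ 208 (the parts of T(208, 7) cannot all be equal).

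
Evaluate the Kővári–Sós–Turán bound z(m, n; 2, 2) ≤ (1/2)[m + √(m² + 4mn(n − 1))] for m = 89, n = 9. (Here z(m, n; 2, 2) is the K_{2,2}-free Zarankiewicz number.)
z(89, 9; 2, 2) ≤ (1/2)[89 + √(89² + 4·89·9·8)] = (1/2)[89 + √33553] = 136.0874

Kővári–Sós–Turán: let r_1, ..., r_89 be the row sums and z = Σ r_i the total number of 1s. Each pair of columns can share at most one row with both entries 1 (else a 2×2 all-ones block appears), so Σ_i C(r_i, 2) ≤ C(9, 2) = 36. By convexity Σ_i C(r_i, 2) ≥ 89·C(z/89, 2) = z(z − 89)/(2·89), giving z² − 89z − 89·9·8 ≤ 0 and hence z ≤ (1/2)[89 + √(7921 + 4·6408)] = (1/2)[89 + √33553] ≈ (1/2)(89 + 183.1748) = 136.0874.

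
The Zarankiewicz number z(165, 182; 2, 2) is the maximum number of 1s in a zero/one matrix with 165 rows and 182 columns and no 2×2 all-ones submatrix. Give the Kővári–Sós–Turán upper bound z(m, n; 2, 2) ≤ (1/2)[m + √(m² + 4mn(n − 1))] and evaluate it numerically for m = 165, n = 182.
z(165, 182; 2, 2) ≤ (1/2)[165 + √(165² + 4·165·182·181)] = (1/2)[165 + √21768945] = 2415.3601

Kővári–Sós–Turán: let r_1, ..., r_165 be the row sums and z = Σ r_i the total number of 1s. Each pair of columns can share at most one row with both entries 1 (else a 2×2 all-ones block appears), so Σ_i C(r_i, 2) ≤ C(182, 2) = 16471. By convexity Σ_i C(r_i, 2) ≥ 165·C(z/165, 2) = z(z − 165)/(2·165), giving z² − 165z − 165·182·181 ≤ 0 and hence z ≤ (1/2)[165 + √(27225 + 4·5435430)] = (1/2)[165 + √21768945] ≈ (1/2)(165 + 4665.7202) = 2415.3601.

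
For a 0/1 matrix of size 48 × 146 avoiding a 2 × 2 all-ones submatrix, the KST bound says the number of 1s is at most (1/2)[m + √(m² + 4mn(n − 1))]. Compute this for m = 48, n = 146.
z(48, 146; 2, 2) ≤ (1/2)[48 + √(48² + 4·48·146·145)] = (1/2)[48 + √4066944] = 1032.3333

Kővári–Sós–Turán: let r_1, ..., r_48 be the row sums and z = Σ r_i the total number of 1s. Each pair of columns can share at most one row with both entries 1 (else a 2×2 all-ones block appears), so Σ_i C(r_i, 2) ≤ C(146, 2) = 10585. By convexity Σ_i C(r_i, 2) ≥ 48·C(z/48, 2) = z(z − 48)/(2·48), giving z² − 48z − 48·146·145 ≤ 0 and hence z ≤ (1/2)[48 + √(2304 + 4·1016160)] = (1/2)[48 + √4066944] ≈ (1/2)(48 + 2016.6666) = 1032.3333.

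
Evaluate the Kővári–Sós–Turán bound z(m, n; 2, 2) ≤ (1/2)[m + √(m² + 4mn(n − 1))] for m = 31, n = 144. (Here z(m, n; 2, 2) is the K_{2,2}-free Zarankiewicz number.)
z(31, 144; 2, 2) ≤ (1/2)[31 + √(31² + 4·31·144·143)] = (1/2)[31 + √2554369] = 814.6197

Kővári–Sós–Turán: let r_1, ..., r_31 be the row sums and z = Σ r_i the total number of 1s. Each pair of columns can share at most one row with both entries 1 (else a 2×2 all-ones block appears), so Σ_i C(r_i, 2) ≤ C(144, 2) = 10296. By convexity Σ_i C(r_i, 2) ≥ 31·C(z/31, 2) = z(z − 31)/(2·31), giving z² − 31z − 31·144·143 ≤ 0 and hence z ≤ (1/2)[31 + √(961 + 4·638352)] = (1/2)[31 + √2554369] ≈ (1/2)(31 + 1598.2393) = 814.6197.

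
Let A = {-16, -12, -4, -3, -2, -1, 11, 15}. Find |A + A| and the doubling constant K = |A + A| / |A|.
K = |A + A| / |A| = 31/8

Enumerate A + A = {a + b : a, b ∈ A}. With |A| = 8, there are |A|^2 = 64 ordered sum pairs; collecting distinct values, A + A = {-32, -28, -24, -20, -19, -18, -17, -16, -15, -14, -13, -8, -7, -6, -5, -4, -3, -2, -1, 3, 7, 8, 9, 10, 11, 12, 13, 14, 22, 26, 30}, so |A + A| = 31. Thus K = 31/8. For comparison, the minimum possible |A + A| over all 8-element sets is 2·8 − 1 = 15 (so min K = 15/8), attained only by arithmetic progressions.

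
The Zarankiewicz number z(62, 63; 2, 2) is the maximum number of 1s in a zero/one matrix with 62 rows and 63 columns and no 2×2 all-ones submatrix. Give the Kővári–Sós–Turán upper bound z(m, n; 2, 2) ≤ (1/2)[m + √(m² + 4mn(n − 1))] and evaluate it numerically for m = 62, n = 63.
z(62, 63; 2, 2) ≤ (1/2)[62 + √(62² + 4·62·63·62)] = (1/2)[62 + √972532] = 524.0852

Kővári–Sós–Turán: let r_1, ..., r_62 be the row sums and z = Σ r_i the total number of 1s. Each pair of columns can share at most one row with both entries 1 (else a 2×2 all-ones block appears), so Σ_i C(r_i, 2) ≤ C(63, 2) = 1953. By convexity Σ_i C(r_i, 2) ≥ 62·C(z/62, 2) = z(z − 62)/(2·62), giving z² − 62z − 62·63·62 ≤ 0 and hence z ≤ (1/2)[62 + √(3844 + 4·242172)] = (1/2)[62 + √972532] ≈ (1/2)(62 + 986.1704) = 524.0852.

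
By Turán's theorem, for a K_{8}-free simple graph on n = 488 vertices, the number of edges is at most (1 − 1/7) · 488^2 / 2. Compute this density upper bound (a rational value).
Turán density bound = (6/7) · 488^2/2 = 714432/7 ≈ 102061.7143

Turán's theorem: ex(n, K_{r+1}) is achieved by the complete r-partite Turán graph T(n, r) with parts as balanced as possible, and is at most (1 − 1/r) · n^2/2. For r = 7, n = 488: the density bound is (6/7) · 238144/2 = 714432/7 ≈ 102061.7143. The integer-valued extremum is e(T(488, 7)) = 102061, which is strictly less than the density bound 714432/7 since 7 ∤ 488 (the parts of T(488, 7) cannot all be equal).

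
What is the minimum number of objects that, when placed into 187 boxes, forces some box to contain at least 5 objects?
n = (5 − 1)·187 + 1 = 749

By the generalised pigeonhole principle, to guarantee some box contains ≥ r objects we need more than (r − 1) · k objects total. Threshold: n = (r − 1) · k + 1. With r = 5 and k = 187: n = 4 · 187 + 1 = 748 + 1 = 749. For n = 748 = 4 · 187, we can put exactly 4 objects in every box, avoiding 5 in any single one — so 749 is tight.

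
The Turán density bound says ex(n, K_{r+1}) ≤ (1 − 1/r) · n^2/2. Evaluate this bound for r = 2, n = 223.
Turán density bound = (1/2) · 223^2/2 = 49729/4 ≈ 12432.25

Turán's theorem: ex(n, K_{r+1}) is achieved by the complete r-partite Turán graph T(n, r) with parts as balanced as possible, and is at most (1 − 1/r) · n^2/2. For r = 2, n = 223: the density bound is (1/2) · 49729/2 = 49729/4 ≈ 12432.25. The integer-valued extremum is e(T(223, 2)) = 12432, which is strictly less than the density bound 49729/4 since 2 ∤ 223 (the parts of T(223, 2) cannot all be equal).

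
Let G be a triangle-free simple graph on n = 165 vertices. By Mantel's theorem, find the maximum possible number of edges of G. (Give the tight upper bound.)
ex(165, K_3) = ⌊165^2/4⌋ = 6806

Mantel (1907): a triangle-free graph on n vertices has at most ⌊n^2/4⌋ edges, with equality for the complete bipartite graph K_{⌊n/2⌋, ⌈n/2⌉}. For n = 165: ⌊165^2/4⌋ = ⌊27225/4⌋ = 6806. The extremal graph is K_{82, 83}, which has 82·83 = 6806 edges.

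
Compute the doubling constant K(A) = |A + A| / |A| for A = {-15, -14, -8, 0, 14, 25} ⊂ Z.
K = |A + A| / |A| = 20/6 = 10/3

Enumerate A + A = {a + b : a, b ∈ A}. With |A| = 6, there are |A|^2 = 36 ordered sum pairs; collecting distinct values, A + A = {-30, -29, -28, -23, -22, -16, -15, -14, -8, -1, 0, 6, 10, 11, 14, 17, 25, 28, 39, 50}, so |A + A| = 20. Thus K = 20/6 = 10/3. For comparison, the minimum possible |A + A| over all 6-element sets is 2·6 − 1 = 11 (so min K = 11/6), attained only by arithmetic progressions.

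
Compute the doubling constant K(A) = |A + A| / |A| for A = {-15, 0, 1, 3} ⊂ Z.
K = |A + A| / |A| = 10/4 = 5/2

Enumerate A + A = {a + b : a, b ∈ A}. With |A| = 4, there are |A|^2 = 16 ordered sum pairs; collecting distinct values, A + A = {-30, -15, -14, -12, 0, 1, 2, 3, 4, 6}, so |A + A| = 10. Thus K = 10/4 = 5/2. For comparison, the minimum possible |A + A| over all 4-element sets is 2·4 − 1 = 7 (so min K = 7/4), attained only by arithmetic progressions.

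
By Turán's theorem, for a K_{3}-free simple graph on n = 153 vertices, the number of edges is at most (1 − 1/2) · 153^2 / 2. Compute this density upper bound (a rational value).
Turán density bound = (1/2) · 153^2/2 = 23409/4 ≈ 5852.25

Turán's theorem: ex(n, K_{r+1}) is achieved by the complete r-partite Turán graph T(n, r) with parts as balanced as possible, and is at most (1 − 1/r) · n^2/2. For r = 2, n = 153: the density bound is (1/2) · 23409/2 = 23409/4 ≈ 5852.25. The integer-valued extremum is e(T(153, 2)) = 5852, which is strictly less than the density bound 23409/4 since 2 ∤ 153 (the parts of T(153, 2) cannot all be equal).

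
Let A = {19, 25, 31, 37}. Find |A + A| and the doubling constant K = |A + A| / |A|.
K = |A + A| / |A| = 7/4

Enumerate A + A = {a + b : a, b ∈ A}. With |A| = 4, there are |A|^2 = 16 ordered sum pairs; collecting distinct values, A + A = {38, 44, 50, 56, 62, 68, 74}, so |A + A| = 7. Thus K = 7/4. Here |A + A| = 2|A| − 1 = 7, the minimum possible — so K = 7/4 is minimal, which holds iff A is an arithmetic progression.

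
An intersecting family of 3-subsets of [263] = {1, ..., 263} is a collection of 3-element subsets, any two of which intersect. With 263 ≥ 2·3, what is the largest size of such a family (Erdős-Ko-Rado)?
max |F| = C(262, 2) = 34191

The Erdős-Ko-Rado theorem states: for n ≥ 2k, an intersecting family of k-subsets of an n-element set has size at most C(n − 1, k − 1), with equality for 'star' families {A ⊆ [n] : |A| = k, i ∈ A} (fix an element i). For n = 263, k = 3: C(262, 2) = 34191.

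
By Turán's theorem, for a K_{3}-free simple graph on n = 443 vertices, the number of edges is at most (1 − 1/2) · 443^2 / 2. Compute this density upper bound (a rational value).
Turán density bound = (1/2) · 443^2/2 = 196249/4 ≈ 49062.25

Turán's theorem: ex(n, K_{r+1}) is achieved by the complete r-partite Turán graph T(n, r) with parts as balanced as possible, and is at most (1 − 1/r) · n^2/2. For r = 2, n = 443: the density bound is (1/2) · 196249/2 = 196249/4 ≈ 49062.25. The integer-valued extremum is e(T(443, 2)) = 49062, which is strictly less than the density bound 196249/4 since 2 ∤ 443 (the parts of T(443, 2) cannot all be equal).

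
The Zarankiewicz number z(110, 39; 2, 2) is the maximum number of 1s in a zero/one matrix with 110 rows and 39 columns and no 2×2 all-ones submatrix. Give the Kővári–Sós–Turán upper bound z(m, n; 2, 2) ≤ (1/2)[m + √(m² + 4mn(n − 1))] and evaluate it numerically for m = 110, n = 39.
z(110, 39; 2, 2) ≤ (1/2)[110 + √(110² + 4·110·39·38)] = (1/2)[110 + √664180] = 462.4862

Kővári–Sós–Turán: let r_1, ..., r_110 be the row sums and z = Σ r_i the total number of 1s. Each pair of columns can share at most one row with both entries 1 (else a 2×2 all-ones block appears), so Σ_i C(r_i, 2) ≤ C(39, 2) = 741. By convexity Σ_i C(r_i, 2) ≥ 110·C(z/110, 2) = z(z − 110)/(2·110), giving z² − 110z − 110·39·38 ≤ 0 and hence z ≤ (1/2)[110 + √(12100 + 4·163020)] = (1/2)[110 + √664180] ≈ (1/2)(110 + 814.9724) = 462.4862.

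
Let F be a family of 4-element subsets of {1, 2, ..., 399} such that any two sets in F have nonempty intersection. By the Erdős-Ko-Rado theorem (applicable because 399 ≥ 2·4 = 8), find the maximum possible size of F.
max |F| = C(398, 3) = 10428396

The Erdős-Ko-Rado theorem states: for n ≥ 2k, an intersecting family of k-subsets of an n-element set has size at most C(n − 1, k − 1), with equality for 'star' families {A ⊆ [n] : |A| = k, i ∈ A} (fix an element i). For n = 399, k = 4: C(398, 3) = 10428396.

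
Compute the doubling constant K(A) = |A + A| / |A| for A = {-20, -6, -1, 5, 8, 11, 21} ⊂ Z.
K = |A + A| / |A| = 25/7

Enumerate A + A = {a + b : a, b ∈ A}. With |A| = 7, there are |A|^2 = 49 ordered sum pairs; collecting distinct values, A + A = {-40, -26, -21, -15, -12, -9, -7, -2, -1, 1, 2, 4, 5, 7, 10, 13, 15, 16, 19, 20, 22, 26, 29, 32, 42}, so |A + A| = 25. Thus K = 25/7. For comparison, the minimum possible |A + A| over all 7-element sets is 2·7 − 1 = 13 (so min K = 13/7), attained only by arithmetic progressions.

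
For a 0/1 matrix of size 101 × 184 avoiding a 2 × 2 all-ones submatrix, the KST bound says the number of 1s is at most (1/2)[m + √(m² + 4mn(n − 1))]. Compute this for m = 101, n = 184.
z(101, 184; 2, 2) ≤ (1/2)[101 + √(101² + 4·101·184·183)] = (1/2)[101 + √13613689] = 1895.3366

Kővári–Sós–Turán: let r_1, ..., r_101 be the row sums and z = Σ r_i the total number of 1s. Each pair of columns can share at most one row with both entries 1 (else a 2×2 all-ones block appears), so Σ_i C(r_i, 2) ≤ C(184, 2) = 16836. By convexity Σ_i C(r_i, 2) ≥ 101·C(z/101, 2) = z(z − 101)/(2·101), giving z² − 101z − 101·184·183 ≤ 0 and hence z ≤ (1/2)[101 + √(10201 + 4·3400872)] = (1/2)[101 + √13613689] ≈ (1/2)(101 + 3689.6733) = 1895.3366.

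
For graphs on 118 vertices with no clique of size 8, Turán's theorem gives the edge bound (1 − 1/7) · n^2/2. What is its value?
Turán density bound = (6/7) · 118^2/2 = 41772/7 ≈ 5967.4286

Turán's theorem: ex(n, K_{r+1}) is achieved by the complete r-partite Turán graph T(n, r) with parts as balanced as possible, and is at most (1 − 1/r) · n^2/2. For r = 7, n = 118: the density bound is (6/7) · 13924/2 = 41772/7 ≈ 5967.4286. The integer-valued extremum is e(T(118, 7)) = 5967, which is strictly less than the density bound 41772/7 since 7 ∤ 118 (the parts of T(118, 7) cannot all be equal).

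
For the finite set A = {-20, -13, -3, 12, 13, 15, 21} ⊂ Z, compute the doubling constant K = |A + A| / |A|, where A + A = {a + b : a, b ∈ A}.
K = |A + A| / |A| = 28/7 = 4

Enumerate A + A = {a + b : a, b ∈ A}. With |A| = 7, there are |A|^2 = 49 ordered sum pairs; collecting distinct values, A + A = {-40, -33, -26, -23, -16, -8, -7, -6, -5, -1, 0, 1, 2, 8, 9, 10, 12, 18, 24, 25, 26, 27, 28, 30, 33, 34, 36, 42}, so |A + A| = 28. Thus K = 28/7 = 4. For comparison, the minimum possible |A + A| over all 7-element sets is 2·7 − 1 = 13 (so min K = 13/7), attained only by arithmetic progressions.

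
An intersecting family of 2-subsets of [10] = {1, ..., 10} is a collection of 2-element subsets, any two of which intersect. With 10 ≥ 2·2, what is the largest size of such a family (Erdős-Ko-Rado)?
max |F| = C(9, 1) = 9

The Erdős-Ko-Rado theorem states: for n ≥ 2k, an intersecting family of k-subsets of an n-element set has size at most C(n − 1, k − 1), with equality for 'star' families {A ⊆ [n] : |A| = k, i ∈ A} (fix an element i). For n = 10, k = 2: C(9, 1) = 9.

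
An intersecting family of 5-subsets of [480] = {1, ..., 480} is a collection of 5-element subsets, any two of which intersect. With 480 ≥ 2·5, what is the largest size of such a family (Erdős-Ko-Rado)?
max |F| = C(479, 4) = 2166095001

The Erdős-Ko-Rado theorem states: for n ≥ 2k, an intersecting family of k-subsets of an n-element set has size at most C(n − 1, k − 1), with equality for 'star' families {A ⊆ [n] : |A| = k, i ∈ A} (fix an element i). For n = 480, k = 5: C(479, 4) = 2166095001.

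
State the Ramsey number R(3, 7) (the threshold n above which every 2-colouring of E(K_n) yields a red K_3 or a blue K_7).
R(3, 7) = 23

Lower bound: an explicit 2-colouring of K_{22} (typically a Paley-type or other structured construction) avoids a red K_3 and a blue K_7, showing R(3, 7) > 22.
Upper bound: the simple Erdős–Szekeres recurrence only gives R(3, 7) ≤ 25; the tight bound R(3, 7) ≤ 23 requires a sharper case analysis (or computer search) of 2-colourings of K_{23}.
Hence R(3, 7) = 23.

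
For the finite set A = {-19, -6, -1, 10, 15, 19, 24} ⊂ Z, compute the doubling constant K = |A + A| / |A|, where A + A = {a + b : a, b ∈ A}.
K = |A + A| / |A| = 25/7

Enumerate A + A = {a + b : a, b ∈ A}. With |A| = 7, there are |A|^2 = 49 ordered sum pairs; collecting distinct values, A + A = {-38, -25, -20, -12, -9, -7, -4, -2, 0, 4, 5, 9, 13, 14, 18, 20, 23, 25, 29, 30, 34, 38, 39, 43, 48}, so |A + A| = 25. Thus K = 25/7. For comparison, the minimum possible |A + A| over all 7-element sets is 2·7 − 1 = 13 (so min K = 13/7), attained only by arithmetic progressions.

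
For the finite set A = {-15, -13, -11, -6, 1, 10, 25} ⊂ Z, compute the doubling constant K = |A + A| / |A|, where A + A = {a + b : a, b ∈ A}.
K = |A + A| / |A| = 25/7

Enumerate A + A = {a + b : a, b ∈ A}. With |A| = 7, there are |A|^2 = 49 ordered sum pairs; collecting distinct values, A + A = {-30, -28, -26, -24, -22, -21, -19, -17, -14, -12, -10, -5, -3, -1, 2, 4, 10, 11, 12, 14, 19, 20, 26, 35, 50}, so |A + A| = 25. Thus K = 25/7. For comparison, the minimum possible |A + A| over all 7-element sets is 2·7 − 1 = 13 (so min K = 13/7), attained only by arithmetic progressions.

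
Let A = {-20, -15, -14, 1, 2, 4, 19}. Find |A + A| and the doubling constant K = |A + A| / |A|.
K = |A + A| / |A| = 25/7

Enumerate A + A = {a + b : a, b ∈ A}. With |A| = 7, there are |A|^2 = 49 ordered sum pairs; collecting distinct values, A + A = {-40, -35, -34, -30, -29, -28, -19, -18, -16, -14, -13, -12, -11, -10, -1, 2, 3, 4, 5, 6, 8, 20, 21, 23, 38}, so |A + A| = 25. Thus K = 25/7. For comparison, the minimum possible |A + A| over all 7-element sets is 2·7 − 1 = 13 (so min K = 13/7), attained only by arithmetic progressions.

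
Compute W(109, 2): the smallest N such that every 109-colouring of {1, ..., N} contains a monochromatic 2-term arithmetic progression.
W(109, 2) = 109 + 1 = 110

A 2-term AP is any pair of integers, so a monochromatic 2-AP exists iff some colour is used at least twice. With 109 colours, the colouring i ↦ i on {1, ..., 109} uses each colour once, avoiding any monochromatic pair, so W(109, 2) > 109. For {1, ..., 110}, pigeonhole forces two integers of the same colour, which form a monochromatic 2-AP. Hence W(109, 2) = 110.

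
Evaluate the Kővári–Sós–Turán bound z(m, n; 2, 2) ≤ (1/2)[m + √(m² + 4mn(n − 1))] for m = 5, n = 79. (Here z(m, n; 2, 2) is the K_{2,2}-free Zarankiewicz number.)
z(5, 79; 2, 2) ≤ (1/2)[5 + √(5² + 4·5·79·78)] = (1/2)[5 + √123265] = 178.0456

Kővári–Sós–Turán: let r_1, ..., r_5 be the row sums and z = Σ r_i the total number of 1s. Each pair of columns can share at most one row with both entries 1 (else a 2×2 all-ones block appears), so Σ_i C(r_i, 2) ≤ C(79, 2) = 3081. By convexity Σ_i C(r_i, 2) ≥ 5·C(z/5, 2) = z(z − 5)/(2·5), giving z² − 5z − 5·79·78 ≤ 0 and hence z ≤ (1/2)[5 + √(25 + 4·30810)] = (1/2)[5 + √123265] ≈ (1/2)(5 + 351.0912) = 178.0456.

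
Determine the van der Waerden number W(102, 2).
W(102, 2) = 102 + 1 = 103

A 2-term AP is any pair of integers, so a monochromatic 2-AP exists iff some colour is used at least twice. With 102 colours, the colouring i ↦ i on {1, ..., 102} uses each colour once, avoiding any monochromatic pair, so W(102, 2) > 102. For {1, ..., 103}, pigeonhole forces two integers of the same colour, which form a monochromatic 2-AP. Hence W(102, 2) = 103.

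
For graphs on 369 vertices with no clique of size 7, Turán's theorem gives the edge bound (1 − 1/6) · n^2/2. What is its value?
Turán density bound = (5/6) · 369^2/2 = 226935/4 ≈ 56733.75

Turán's theorem: ex(n, K_{r+1}) is achieved by the complete r-partite Turán graph T(n, r) with parts as balanced as possible, and is at most (1 − 1/r) · n^2/2. For r = 6, n = 369: the density bound is (5/6) · 136161/2 = 226935/4 ≈ 56733.75. The integer-valued extremum is e(T(369, 6)) = 56733, which is strictly less than the density bound 226935/4 since 6 ∤ 369 (the parts of T(369, 6) cannot all be equal).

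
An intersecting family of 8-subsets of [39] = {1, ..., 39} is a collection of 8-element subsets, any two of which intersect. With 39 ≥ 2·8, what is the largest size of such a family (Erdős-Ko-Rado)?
max |F| = C(38, 7) = 12620256

The Erdős-Ko-Rado theorem states: for n ≥ 2k, an intersecting family of k-subsets of an n-element set has size at most C(n − 1, k − 1), with equality for 'star' families {A ⊆ [n] : |A| = k, i ∈ A} (fix an element i). For n = 39, k = 8: C(38, 7) = 12620256.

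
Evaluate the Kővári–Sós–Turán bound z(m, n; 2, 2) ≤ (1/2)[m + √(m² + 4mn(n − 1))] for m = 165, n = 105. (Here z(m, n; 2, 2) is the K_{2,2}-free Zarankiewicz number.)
z(165, 105; 2, 2) ≤ (1/2)[165 + √(165² + 4·165·105·104)] = (1/2)[165 + √7234425] = 1427.3443

Kővári–Sós–Turán: let r_1, ..., r_165 be the row sums and z = Σ r_i the total number of 1s. Each pair of columns can share at most one row with both entries 1 (else a 2×2 all-ones block appears), so Σ_i C(r_i, 2) ≤ C(105, 2) = 5460. By convexity Σ_i C(r_i, 2) ≥ 165·C(z/165, 2) = z(z − 165)/(2·165), giving z² − 165z − 165·105·104 ≤ 0 and hence z ≤ (1/2)[165 + √(27225 + 4·1801800)] = (1/2)[165 + √7234425] ≈ (1/2)(165 + 2689.6886) = 1427.3443.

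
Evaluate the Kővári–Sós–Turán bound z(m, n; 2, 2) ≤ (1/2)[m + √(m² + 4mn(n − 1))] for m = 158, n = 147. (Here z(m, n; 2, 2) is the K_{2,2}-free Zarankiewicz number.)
z(158, 147; 2, 2) ≤ (1/2)[158 + √(158² + 4·158·147·146)] = (1/2)[158 + √13588948] = 1922.1595

Kővári–Sós–Turán: let r_1, ..., r_158 be the row sums and z = Σ r_i the total number of 1s. Each pair of columns can share at most one row with both entries 1 (else a 2×2 all-ones block appears), so Σ_i C(r_i, 2) ≤ C(147, 2) = 10731. By convexity Σ_i C(r_i, 2) ≥ 158·C(z/158, 2) = z(z − 158)/(2·158), giving z² − 158z − 158·147·146 ≤ 0 and hence z ≤ (1/2)[158 + √(24964 + 4·3390996)] = (1/2)[158 + √13588948] ≈ (1/2)(158 + 3686.319) = 1922.1595.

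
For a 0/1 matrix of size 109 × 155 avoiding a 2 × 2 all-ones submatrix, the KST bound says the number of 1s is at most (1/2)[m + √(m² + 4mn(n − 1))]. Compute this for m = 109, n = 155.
z(109, 155; 2, 2) ≤ (1/2)[109 + √(109² + 4·109·155·154)] = (1/2)[109 + √10419201] = 1668.4394

Kővári–Sós–Turán: let r_1, ..., r_109 be the row sums and z = Σ r_i the total number of 1s. Each pair of columns can share at most one row with both entries 1 (else a 2×2 all-ones block appears), so Σ_i C(r_i, 2) ≤ C(155, 2) = 11935. By convexity Σ_i C(r_i, 2) ≥ 109·C(z/109, 2) = z(z − 109)/(2·109), giving z² − 109z − 109·155·154 ≤ 0 and hence z ≤ (1/2)[109 + √(11881 + 4·2601830)] = (1/2)[109 + √10419201] ≈ (1/2)(109 + 3227.8787) = 1668.4394.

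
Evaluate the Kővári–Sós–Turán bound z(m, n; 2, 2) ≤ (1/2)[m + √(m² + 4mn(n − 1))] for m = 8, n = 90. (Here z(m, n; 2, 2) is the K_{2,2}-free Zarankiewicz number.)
z(8, 90; 2, 2) ≤ (1/2)[8 + √(8² + 4·8·90·89)] = (1/2)[8 + √256384] = 257.1719

Kővári–Sós–Turán: let r_1, ..., r_8 be the row sums and z = Σ r_i the total number of 1s. Each pair of columns can share at most one row with both entries 1 (else a 2×2 all-ones block appears), so Σ_i C(r_i, 2) ≤ C(90, 2) = 4005. By convexity Σ_i C(r_i, 2) ≥ 8·C(z/8, 2) = z(z − 8)/(2·8), giving z² − 8z − 8·90·89 ≤ 0 and hence z ≤ (1/2)[8 + √(64 + 4·64080)] = (1/2)[8 + √256384] ≈ (1/2)(8 + 506.3438) = 257.1719.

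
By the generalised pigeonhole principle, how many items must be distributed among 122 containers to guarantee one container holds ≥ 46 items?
n = (46 − 1)·122 + 1 = 5491

By the generalised pigeonhole principle, to guarantee some box contains ≥ r objects we need more than (r − 1) · k objects total. Threshold: n = (r − 1) · k + 1. With r = 46 and k = 122: n = 45 · 122 + 1 = 5490 + 1 = 5491. For n = 5490 = 45 · 122, we can put exactly 45 objects in every box, avoiding 46 in any single one — so 5491 is tight.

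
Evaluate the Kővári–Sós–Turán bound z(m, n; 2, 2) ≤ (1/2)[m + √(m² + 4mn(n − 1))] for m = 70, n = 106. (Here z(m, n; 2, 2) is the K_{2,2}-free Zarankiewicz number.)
z(70, 106; 2, 2) ≤ (1/2)[70 + √(70² + 4·70·106·105)] = (1/2)[70 + √3121300] = 918.3601

Kővári–Sós–Turán: let r_1, ..., r_70 be the row sums and z = Σ r_i the total number of 1s. Each pair of columns can share at most one row with both entries 1 (else a 2×2 all-ones block appears), so Σ_i C(r_i, 2) ≤ C(106, 2) = 5565. By convexity Σ_i C(r_i, 2) ≥ 70·C(z/70, 2) = z(z − 70)/(2·70), giving z² − 70z − 70·106·105 ≤ 0 and hence z ≤ (1/2)[70 + √(4900 + 4·779100)] = (1/2)[70 + √3121300] ≈ (1/2)(70 + 1766.7201) = 918.3601.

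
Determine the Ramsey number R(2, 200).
R(2, 200) = 200

R(2, k) = k for all k ≥ 2: in a 2-colouring of K_k, either some edge is red (a red K_2) or all edges are blue (a blue K_k). And K_{199} coloured all-blue has no blue K_200, so R(2, 200) > 199. Hence R(2, 200) = 200.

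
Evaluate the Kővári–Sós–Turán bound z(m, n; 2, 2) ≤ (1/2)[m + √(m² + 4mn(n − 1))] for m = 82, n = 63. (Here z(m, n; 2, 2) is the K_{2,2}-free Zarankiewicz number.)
z(82, 63; 2, 2) ≤ (1/2)[82 + √(82² + 4·82·63·62)] = (1/2)[82 + √1287892] = 608.4266

Kővári–Sós–Turán: let r_1, ..., r_82 be the row sums and z = Σ r_i the total number of 1s. Each pair of columns can share at most one row with both entries 1 (else a 2×2 all-ones block appears), so Σ_i C(r_i, 2) ≤ C(63, 2) = 1953. By convexity Σ_i C(r_i, 2) ≥ 82·C(z/82, 2) = z(z − 82)/(2·82), giving z² − 82z − 82·63·62 ≤ 0 and hence z ≤ (1/2)[82 + √(6724 + 4·320292)] = (1/2)[82 + √1287892] ≈ (1/2)(82 + 1134.8533) = 608.4266.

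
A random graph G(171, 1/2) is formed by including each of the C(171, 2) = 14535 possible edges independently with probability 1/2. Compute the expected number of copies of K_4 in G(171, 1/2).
E[# K_4] = C(171, 4) · (1/2)^C(4, 2) = 34389810 / 2^6 = 17194905/32 = 537340.78125

For each 4-subset S of vertices (there are C(171, 4) = 34389810 such S), let X_S = 1 if S induces a K_4 (all C(4, 2) = 6 edges present). Then P(X_S = 1) = (1/2)^6 = 1/64. By linearity of expectation, E[# K_4] = C(171, 4) · (1/2)^6 = 34389810 / 64 = 17194905/32 = 537340.78125.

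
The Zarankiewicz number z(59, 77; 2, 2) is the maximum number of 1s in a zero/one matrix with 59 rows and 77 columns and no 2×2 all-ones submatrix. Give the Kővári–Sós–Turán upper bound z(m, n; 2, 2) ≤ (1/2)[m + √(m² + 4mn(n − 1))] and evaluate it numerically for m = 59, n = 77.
z(59, 77; 2, 2) ≤ (1/2)[59 + √(59² + 4·59·77·76)] = (1/2)[59 + √1384553] = 617.8352

Kővári–Sós–Turán: let r_1, ..., r_59 be the row sums and z = Σ r_i the total number of 1s. Each pair of columns can share at most one row with both entries 1 (else a 2×2 all-ones block appears), so Σ_i C(r_i, 2) ≤ C(77, 2) = 2926. By convexity Σ_i C(r_i, 2) ≥ 59·C(z/59, 2) = z(z − 59)/(2·59), giving z² − 59z − 59·77·76 ≤ 0 and hence z ≤ (1/2)[59 + √(3481 + 4·345268)] = (1/2)[59 + √1384553] ≈ (1/2)(59 + 1176.6703) = 617.8352.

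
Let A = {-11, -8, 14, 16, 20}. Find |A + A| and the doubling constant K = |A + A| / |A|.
K = |A + A| / |A| = 15/5 = 3

Enumerate A + A = {a + b : a, b ∈ A}. With |A| = 5, there are |A|^2 = 25 ordered sum pairs; collecting distinct values, A + A = {-22, -19, -16, 3, 5, 6, 8, 9, 12, 28, 30, 32, 34, 36, 40}, so |A + A| = 15. Thus K = 15/5 = 3. For comparison, the minimum possible |A + A| over all 5-element sets is 2·5 − 1 = 9 (so min K = 9/5), attained only by arithmetic progressions.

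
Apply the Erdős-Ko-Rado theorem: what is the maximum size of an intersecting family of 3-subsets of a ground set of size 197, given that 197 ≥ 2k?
max |F| = C(196, 2) = 19110

The Erdős-Ko-Rado theorem states: for n ≥ 2k, an intersecting family of k-subsets of an n-element set has size at most C(n − 1, k − 1), with equality for 'star' families {A ⊆ [n] : |A| = k, i ∈ A} (fix an element i). For n = 197, k = 3: C(196, 2) = 19110.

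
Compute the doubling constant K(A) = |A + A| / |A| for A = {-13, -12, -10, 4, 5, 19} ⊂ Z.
K = |A + A| / |A| = 19/6

Enumerate A + A = {a + b : a, b ∈ A}. With |A| = 6, there are |A|^2 = 36 ordered sum pairs; collecting distinct values, A + A = {-26, -25, -24, -23, -22, -20, -9, -8, -7, -6, -5, 6, 7, 8, 9, 10, 23, 24, 38}, so |A + A| = 19. Thus K = 19/6. For comparison, the minimum possible |A + A| over all 6-element sets is 2·6 − 1 = 11 (so min K = 11/6), attained only by arithmetic progressions.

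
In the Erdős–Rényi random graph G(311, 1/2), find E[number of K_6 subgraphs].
E[# K_6] = C(311, 6) · (1/2)^C(6, 2) = 1197177605547 / 2^15 ≈ 36534961.106781

For each 6-subset S of vertices (there are C(311, 6) = 1197177605547 such S), let X_S = 1 if S induces a K_6 (all C(6, 2) = 15 edges present). Then P(X_S = 1) = (1/2)^15 = 1/32768. By linearity of expectation, E[# K_6] = C(311, 6) · (1/2)^15 = 1197177605547 / 32768 ≈ 36534961.106781.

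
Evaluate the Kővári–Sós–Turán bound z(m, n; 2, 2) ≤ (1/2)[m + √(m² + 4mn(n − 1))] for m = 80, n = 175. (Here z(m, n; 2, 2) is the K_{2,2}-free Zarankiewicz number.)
z(80, 175; 2, 2) ≤ (1/2)[80 + √(80² + 4·80·175·174)] = (1/2)[80 + √9750400] = 1601.2815

Kővári–Sós–Turán: let r_1, ..., r_80 be the row sums and z = Σ r_i the total number of 1s. Each pair of columns can share at most one row with both entries 1 (else a 2×2 all-ones block appears), so Σ_i C(r_i, 2) ≤ C(175, 2) = 15225. By convexity Σ_i C(r_i, 2) ≥ 80·C(z/80, 2) = z(z − 80)/(2·80), giving z² − 80z − 80·175·174 ≤ 0 and hence z ≤ (1/2)[80 + √(6400 + 4·2436000)] = (1/2)[80 + √9750400] ≈ (1/2)(80 + 3122.563) = 1601.2815.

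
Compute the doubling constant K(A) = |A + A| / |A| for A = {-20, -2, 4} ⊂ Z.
K = |A + A| / |A| = 6/3 = 2

Enumerate A + A = {a + b : a, b ∈ A}. With |A| = 3, there are |A|^2 = 9 ordered sum pairs; collecting distinct values, A + A = {-40, -22, -16, -4, 2, 8}, so |A + A| = 6. Thus K = 6/3 = 2. For comparison, the minimum possible |A + A| over all 3-element sets is 2·3 − 1 = 5 (so min K = 5/3), attained only by arithmetic progressions.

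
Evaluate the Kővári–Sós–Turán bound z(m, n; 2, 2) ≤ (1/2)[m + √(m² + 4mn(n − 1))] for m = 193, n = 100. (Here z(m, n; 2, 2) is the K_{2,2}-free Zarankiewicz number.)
z(193, 100; 2, 2) ≤ (1/2)[193 + √(193² + 4·193·100·99)] = (1/2)[193 + √7680049] = 1482.1451

Kővári–Sós–Turán: let r_1, ..., r_193 be the row sums and z = Σ r_i the total number of 1s. Each pair of columns can share at most one row with both entries 1 (else a 2×2 all-ones block appears), so Σ_i C(r_i, 2) ≤ C(100, 2) = 4950. By convexity Σ_i C(r_i, 2) ≥ 193·C(z/193, 2) = z(z − 193)/(2·193), giving z² − 193z − 193·100·99 ≤ 0 and hence z ≤ (1/2)[193 + √(37249 + 4·1910700)] = (1/2)[193 + √7680049] ≈ (1/2)(193 + 2771.2901) = 1482.1451.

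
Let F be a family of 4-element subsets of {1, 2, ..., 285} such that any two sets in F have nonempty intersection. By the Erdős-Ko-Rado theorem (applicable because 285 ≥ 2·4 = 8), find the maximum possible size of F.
max |F| = C(284, 3) = 3777484

The Erdős-Ko-Rado theorem states: for n ≥ 2k, an intersecting family of k-subsets of an n-element set has size at most C(n − 1, k − 1), with equality for 'star' families {A ⊆ [n] : |A| = k, i ∈ A} (fix an element i). For n = 285, k = 4: C(284, 3) = 3777484.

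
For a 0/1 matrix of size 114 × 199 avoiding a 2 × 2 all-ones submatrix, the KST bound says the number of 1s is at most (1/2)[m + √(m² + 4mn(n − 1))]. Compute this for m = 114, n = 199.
z(114, 199; 2, 2) ≤ (1/2)[114 + √(114² + 4·114·199·198)] = (1/2)[114 + √17980308] = 2177.1597

Kővári–Sós–Turán: let r_1, ..., r_114 be the row sums and z = Σ r_i the total number of 1s. Each pair of columns can share at most one row with both entries 1 (else a 2×2 all-ones block appears), so Σ_i C(r_i, 2) ≤ C(199, 2) = 19701. By convexity Σ_i C(r_i, 2) ≥ 114·C(z/114, 2) = z(z − 114)/(2·114), giving z² − 114z − 114·199·198 ≤ 0 and hence z ≤ (1/2)[114 + √(12996 + 4·4491828)] = (1/2)[114 + √17980308] ≈ (1/2)(114 + 4240.3193) = 2177.1597.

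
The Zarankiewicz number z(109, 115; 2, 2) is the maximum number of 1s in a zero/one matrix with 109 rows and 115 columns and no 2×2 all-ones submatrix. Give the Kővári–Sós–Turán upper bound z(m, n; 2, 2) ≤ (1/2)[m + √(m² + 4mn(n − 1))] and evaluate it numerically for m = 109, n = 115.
z(109, 115; 2, 2) ≤ (1/2)[109 + √(109² + 4·109·115·114)] = (1/2)[109 + √5727841] = 1251.1454

Kővári–Sós–Turán: let r_1, ..., r_109 be the row sums and z = Σ r_i the total number of 1s. Each pair of columns can share at most one row with both entries 1 (else a 2×2 all-ones block appears), so Σ_i C(r_i, 2) ≤ C(115, 2) = 6555. By convexity Σ_i C(r_i, 2) ≥ 109·C(z/109, 2) = z(z − 109)/(2·109), giving z² − 109z − 109·115·114 ≤ 0 and hence z ≤ (1/2)[109 + √(11881 + 4·1428990)] = (1/2)[109 + √5727841] ≈ (1/2)(109 + 2393.2908) = 1251.1454.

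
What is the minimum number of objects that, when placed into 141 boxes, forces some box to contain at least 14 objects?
n = (14 − 1)·141 + 1 = 1834

By the generalised pigeonhole principle, to guarantee some box contains ≥ r objects we need more than (r − 1) · k objects total. Threshold: n = (r − 1) · k + 1. With r = 14 and k = 141: n = 13 · 141 + 1 = 1833 + 1 = 1834. For n = 1833 = 13 · 141, we can put exactly 13 objects in every box, avoiding 14 in any single one — so 1834 is tight.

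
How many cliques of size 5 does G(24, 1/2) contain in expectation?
E[# K_5] = C(24, 5) · (1/2)^C(5, 2) = 42504 / 2^10 = 5313/128 = 41.5078125

For each 5-subset S of vertices (there are C(24, 5) = 42504 such S), let X_S = 1 if S induces a K_5 (all C(5, 2) = 10 edges present). Then P(X_S = 1) = (1/2)^10 = 1/1024. By linearity of expectation, E[# K_5] = C(24, 5) · (1/2)^10 = 42504 / 1024 = 5313/128 = 41.5078125.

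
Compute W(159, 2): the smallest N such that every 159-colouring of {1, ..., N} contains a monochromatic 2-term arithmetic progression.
W(159, 2) = 159 + 1 = 160

A 2-term AP is any pair of integers, so a monochromatic 2-AP exists iff some colour is used at least twice. With 159 colours, the colouring i ↦ i on {1, ..., 159} uses each colour once, avoiding any monochromatic pair, so W(159, 2) > 159. For {1, ..., 160}, pigeonhole forces two integers of the same colour, which form a monochromatic 2-AP. Hence W(159, 2) = 160.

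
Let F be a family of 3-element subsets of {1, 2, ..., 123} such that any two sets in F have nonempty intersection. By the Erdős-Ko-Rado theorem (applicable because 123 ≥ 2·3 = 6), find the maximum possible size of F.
max |F| = C(122, 2) = 7381

The Erdős-Ko-Rado theorem states: for n ≥ 2k, an intersecting family of k-subsets of an n-element set has size at most C(n − 1, k − 1), with equality for 'star' families {A ⊆ [n] : |A| = k, i ∈ A} (fix an element i). For n = 123, k = 3: C(122, 2) = 7381.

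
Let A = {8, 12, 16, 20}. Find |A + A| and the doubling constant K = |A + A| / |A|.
K = |A + A| / |A| = 7/4

Enumerate A + A = {a + b : a, b ∈ A}. With |A| = 4, there are |A|^2 = 16 ordered sum pairs; collecting distinct values, A + A = {16, 20, 24, 28, 32, 36, 40}, so |A + A| = 7. Thus K = 7/4. Here |A + A| = 2|A| − 1 = 7, the minimum possible — so K = 7/4 is minimal, which holds iff A is an arithmetic progression.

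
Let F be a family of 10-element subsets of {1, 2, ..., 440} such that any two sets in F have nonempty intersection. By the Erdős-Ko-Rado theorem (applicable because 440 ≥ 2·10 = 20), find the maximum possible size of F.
max |F| = C(439, 9) = 1536637487366218962

Erdős-Ko-Rado (1961): when n ≥ 2k, max |F| = C(n−1, k−1). The bound is attained by the star {A : i ∈ A} for any fixed i ∈ [n]. Here C(440−1, 10−1) = C(439, 9) = 1536637487366218962.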